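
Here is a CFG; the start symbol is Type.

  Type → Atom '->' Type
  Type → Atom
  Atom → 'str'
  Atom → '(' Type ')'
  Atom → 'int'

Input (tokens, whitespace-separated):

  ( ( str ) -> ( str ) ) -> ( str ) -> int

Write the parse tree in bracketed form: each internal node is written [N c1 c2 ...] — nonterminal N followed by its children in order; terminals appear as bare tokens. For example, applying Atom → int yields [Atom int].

Type
Atom -> Type
( Type ) -> Type
( Atom -> Type ) -> Type
( ( Type ) -> Type ) -> Type
( ( Atom ) -> Type ) -> Type
( ( str ) -> Type ) -> Type
( ( str ) -> Atom ) -> Type
( ( str ) -> ( Type ) ) -> Type
( ( str ) -> ( Atom ) ) -> Type
( ( str ) -> ( str ) ) -> Type
( ( str ) -> ( str ) ) -> Atom -> Type
( ( str ) -> ( str ) ) -> ( Type ) -> Type
( ( str ) -> ( str ) ) -> ( Atom ) -> Type
( ( str ) -> ( str ) ) -> ( str ) -> Type
( ( str ) -> ( str ) ) -> ( str ) -> Atom
( ( str ) -> ( str ) ) -> ( str ) -> int

[Type [Atom ( [Type [Atom ( [Type [Atom str]] )] -> [Type [Atom ( [Type [Atom str]] )]]] )] -> [Type [Atom ( [Type [Atom str]] )] -> [Type [Atom int]]]]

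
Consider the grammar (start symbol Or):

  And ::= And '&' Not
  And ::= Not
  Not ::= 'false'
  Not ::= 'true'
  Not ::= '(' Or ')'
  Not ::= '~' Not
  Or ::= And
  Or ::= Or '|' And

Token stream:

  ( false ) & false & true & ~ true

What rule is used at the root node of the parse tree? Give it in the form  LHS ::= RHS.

Or ::= And

[Or [And [And [And [And [Not ( [Or [And [Not false]]] )]] & [Not false]] & [Not true]] & [Not ~ [Not true]]]]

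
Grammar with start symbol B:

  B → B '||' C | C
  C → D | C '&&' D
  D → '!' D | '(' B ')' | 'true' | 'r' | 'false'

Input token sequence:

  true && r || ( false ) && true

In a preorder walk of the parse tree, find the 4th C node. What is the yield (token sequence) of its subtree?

[B [B [C [C [D true]] && [D r]]] || [C [C [D ( [B [C [D false]]] )]] && [D true]]]

( false )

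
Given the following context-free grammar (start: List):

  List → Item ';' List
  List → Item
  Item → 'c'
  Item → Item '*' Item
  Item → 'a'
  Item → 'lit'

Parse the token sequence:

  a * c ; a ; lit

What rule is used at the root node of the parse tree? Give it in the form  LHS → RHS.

List → Item ';' List

[List [Item [Item a] * [Item c]] ; [List [Item a] ; [List [Item lit]]]]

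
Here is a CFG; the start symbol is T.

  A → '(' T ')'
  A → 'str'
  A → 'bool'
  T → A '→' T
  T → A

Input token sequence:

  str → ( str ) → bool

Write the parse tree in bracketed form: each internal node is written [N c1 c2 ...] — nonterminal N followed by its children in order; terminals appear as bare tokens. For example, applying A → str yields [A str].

T
A → T
str → T
str → A → T
str → ( T ) → T
str → ( A ) → T
str → ( str ) → T
str → ( str ) → A
str → ( str ) → bool

[T [A str] → [T [A ( [T [A str]] )] → [T [A bool]]]]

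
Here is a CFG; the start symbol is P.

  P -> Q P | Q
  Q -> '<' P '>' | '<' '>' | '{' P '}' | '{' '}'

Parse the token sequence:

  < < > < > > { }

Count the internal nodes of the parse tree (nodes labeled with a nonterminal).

[P [Q < [P [Q < >] [P [Q < >]]] >] [P [Q { }]]]

8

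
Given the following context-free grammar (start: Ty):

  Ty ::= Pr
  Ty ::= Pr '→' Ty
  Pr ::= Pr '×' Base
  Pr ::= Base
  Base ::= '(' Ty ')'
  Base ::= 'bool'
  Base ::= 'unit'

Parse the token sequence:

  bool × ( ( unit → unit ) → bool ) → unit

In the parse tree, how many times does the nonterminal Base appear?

[Ty [Pr [Pr [Base bool]] × [Base ( [Ty [Pr [Base ( [Ty [Pr [Base unit]] → [Ty [Pr [Base unit]]]] )]] → [Ty [Pr [Base bool]]]] )]] → [Ty [Pr [Base unit]]]]

7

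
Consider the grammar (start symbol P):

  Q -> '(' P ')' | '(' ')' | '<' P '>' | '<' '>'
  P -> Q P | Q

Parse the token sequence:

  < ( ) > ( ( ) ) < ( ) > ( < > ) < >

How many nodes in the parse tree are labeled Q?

9

[P [Q < [P [Q ( )]] >] [P [Q ( [P [Q ( )]] )] [P [Q < [P [Q ( )]] >] [P [Q ( [P [Q < >]] )] [P [Q < >]]]]]]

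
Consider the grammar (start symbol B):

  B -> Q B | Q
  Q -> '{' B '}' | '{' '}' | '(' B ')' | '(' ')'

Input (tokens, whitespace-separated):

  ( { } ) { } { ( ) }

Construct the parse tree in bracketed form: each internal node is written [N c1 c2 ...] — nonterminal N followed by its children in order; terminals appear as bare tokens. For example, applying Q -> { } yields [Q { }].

[B [Q ( [B [Q { }]] )] [B [Q { }] [B [Q { [B [Q ( )]] }]]]]

B
Q B
( B ) B
( Q ) B
( { } ) B
( { } ) Q B
( { } ) { } B
( { } ) { } Q
( { } ) { } { B }
( { } ) { } { Q }
( { } ) { } { ( ) }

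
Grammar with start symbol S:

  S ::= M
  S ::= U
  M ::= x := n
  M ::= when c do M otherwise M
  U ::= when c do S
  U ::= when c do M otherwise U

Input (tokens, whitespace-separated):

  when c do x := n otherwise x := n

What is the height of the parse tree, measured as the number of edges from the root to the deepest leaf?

[S [M when c do [M x := n] otherwise [M x := n]]]

3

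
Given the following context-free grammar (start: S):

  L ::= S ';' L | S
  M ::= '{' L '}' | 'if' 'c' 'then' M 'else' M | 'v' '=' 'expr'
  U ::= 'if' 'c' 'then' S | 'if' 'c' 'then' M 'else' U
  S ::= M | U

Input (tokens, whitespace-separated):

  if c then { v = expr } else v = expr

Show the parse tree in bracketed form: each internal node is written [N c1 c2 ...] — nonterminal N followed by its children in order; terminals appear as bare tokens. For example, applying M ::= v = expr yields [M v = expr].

[S [M if c then [M { [L [S [M v = expr]]] }] else [M v = expr]]]

S
M
if c then M else M
if c then { L } else M
if c then { S } else M
if c then { M } else M
if c then { v = expr } else M
if c then { v = expr } else v = expr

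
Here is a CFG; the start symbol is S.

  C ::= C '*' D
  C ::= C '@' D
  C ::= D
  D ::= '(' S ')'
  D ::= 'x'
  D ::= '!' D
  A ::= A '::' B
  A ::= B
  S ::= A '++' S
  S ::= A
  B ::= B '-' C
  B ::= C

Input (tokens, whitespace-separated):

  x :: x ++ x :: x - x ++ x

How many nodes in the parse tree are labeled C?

6

[S [A [A [B [C [D x]]]] :: [B [C [D x]]]] ++ [S [A [A [B [C [D x]]]] :: [B [B [C [D x]]] - [C [D x]]]] ++ [S [A [B [C [D x]]]]]]]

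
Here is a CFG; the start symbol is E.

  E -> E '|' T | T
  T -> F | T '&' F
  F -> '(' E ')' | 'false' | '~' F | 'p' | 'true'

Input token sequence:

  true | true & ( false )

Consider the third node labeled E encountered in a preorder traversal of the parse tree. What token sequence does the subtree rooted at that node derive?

[E [E [T [F true]]] | [T [T [F true]] & [F ( [E [T [F false]]] )]]]

false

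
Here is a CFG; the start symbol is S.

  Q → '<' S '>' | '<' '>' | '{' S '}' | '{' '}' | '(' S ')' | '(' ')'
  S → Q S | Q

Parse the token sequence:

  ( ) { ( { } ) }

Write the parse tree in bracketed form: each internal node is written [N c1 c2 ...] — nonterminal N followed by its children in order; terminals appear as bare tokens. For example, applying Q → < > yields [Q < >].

S
Q S
( ) S
( ) Q
( ) { S }
( ) { Q }
( ) { ( S ) }
( ) { ( Q ) }
( ) { ( { } ) }

[S [Q ( )] [S [Q { [S [Q ( [S [Q { }]] )]] }]]]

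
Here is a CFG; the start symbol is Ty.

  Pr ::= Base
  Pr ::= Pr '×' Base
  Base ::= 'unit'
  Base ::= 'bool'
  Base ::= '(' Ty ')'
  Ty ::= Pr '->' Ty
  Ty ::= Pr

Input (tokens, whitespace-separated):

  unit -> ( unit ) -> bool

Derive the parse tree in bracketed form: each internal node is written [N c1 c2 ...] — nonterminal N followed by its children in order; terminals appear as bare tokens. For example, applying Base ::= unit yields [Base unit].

[Ty [Pr [Base unit]] -> [Ty [Pr [Base ( [Ty [Pr [Base unit]]] )]] -> [Ty [Pr [Base bool]]]]]

Ty
Pr -> Ty
Base -> Ty
unit -> Ty
unit -> Pr -> Ty
unit -> Base -> Ty
unit -> ( Ty ) -> Ty
unit -> ( Pr ) -> Ty
unit -> ( Base ) -> Ty
unit -> ( unit ) -> Ty
unit -> ( unit ) -> Pr
unit -> ( unit ) -> Base
unit -> ( unit ) -> bool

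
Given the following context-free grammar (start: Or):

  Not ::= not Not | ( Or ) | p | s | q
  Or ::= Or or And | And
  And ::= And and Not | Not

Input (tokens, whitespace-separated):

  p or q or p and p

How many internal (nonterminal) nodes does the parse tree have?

11

[Or [Or [Or [And [Not p]]] or [And [Not q]]] or [And [And [Not p]] and [Not p]]]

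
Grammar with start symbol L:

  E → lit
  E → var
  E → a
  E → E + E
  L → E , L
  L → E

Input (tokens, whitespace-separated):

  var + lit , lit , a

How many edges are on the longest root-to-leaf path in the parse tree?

[L [E [E var] + [E lit]] , [L [E lit] , [L [E a]]]]

4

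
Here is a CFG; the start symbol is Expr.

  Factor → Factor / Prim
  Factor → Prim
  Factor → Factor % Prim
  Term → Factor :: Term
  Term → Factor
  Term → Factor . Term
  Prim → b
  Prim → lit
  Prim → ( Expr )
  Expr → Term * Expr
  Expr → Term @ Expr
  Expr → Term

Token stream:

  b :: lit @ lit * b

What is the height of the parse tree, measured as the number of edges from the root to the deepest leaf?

6

[Expr [Term [Factor [Prim b]] :: [Term [Factor [Prim lit]]]] @ [Expr [Term [Factor [Prim lit]]] * [Expr [Term [Factor [Prim b]]]]]]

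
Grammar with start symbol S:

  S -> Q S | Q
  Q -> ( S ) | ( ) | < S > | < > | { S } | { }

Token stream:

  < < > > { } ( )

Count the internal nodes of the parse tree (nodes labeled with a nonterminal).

8

[S [Q < [S [Q < >]] >] [S [Q { }] [S [Q ( )]]]]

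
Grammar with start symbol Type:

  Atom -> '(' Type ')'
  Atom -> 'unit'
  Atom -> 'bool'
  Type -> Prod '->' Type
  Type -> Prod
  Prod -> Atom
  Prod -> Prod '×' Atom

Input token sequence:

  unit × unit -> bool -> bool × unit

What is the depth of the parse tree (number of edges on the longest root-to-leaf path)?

[Type [Prod [Prod [Atom unit]] × [Atom unit]] -> [Type [Prod [Atom bool]] -> [Type [Prod [Prod [Atom bool]] × [Atom unit]]]]]

6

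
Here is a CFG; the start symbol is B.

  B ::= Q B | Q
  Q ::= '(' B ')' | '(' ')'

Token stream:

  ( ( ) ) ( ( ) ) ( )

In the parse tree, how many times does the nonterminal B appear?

[B [Q ( [B [Q ( )]] )] [B [Q ( [B [Q ( )]] )] [B [Q ( )]]]]

5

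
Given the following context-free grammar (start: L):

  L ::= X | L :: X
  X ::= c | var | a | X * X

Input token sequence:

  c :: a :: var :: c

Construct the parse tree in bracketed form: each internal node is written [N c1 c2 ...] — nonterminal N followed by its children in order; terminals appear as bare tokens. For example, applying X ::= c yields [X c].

L
L :: X
L :: X :: X
L :: X :: X :: X
X :: X :: X :: X
c :: X :: X :: X
c :: a :: X :: X
c :: a :: var :: X
c :: a :: var :: c

[L [L [L [L [X c]] :: [X a]] :: [X var]] :: [X c]]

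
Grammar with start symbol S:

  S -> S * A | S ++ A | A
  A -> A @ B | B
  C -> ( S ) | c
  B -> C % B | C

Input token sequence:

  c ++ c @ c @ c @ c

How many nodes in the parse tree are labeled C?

5

[S [S [A [B [C c]]]] ++ [A [A [A [A [B [C c]]] @ [B [C c]]] @ [B [C c]]] @ [B [C c]]]]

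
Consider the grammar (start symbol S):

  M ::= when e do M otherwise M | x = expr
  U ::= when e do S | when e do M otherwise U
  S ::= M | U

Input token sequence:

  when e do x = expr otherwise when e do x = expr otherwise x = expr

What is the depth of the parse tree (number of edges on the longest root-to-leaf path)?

[S [M when e do [M x = expr] otherwise [M when e do [M x = expr] otherwise [M x = expr]]]]

4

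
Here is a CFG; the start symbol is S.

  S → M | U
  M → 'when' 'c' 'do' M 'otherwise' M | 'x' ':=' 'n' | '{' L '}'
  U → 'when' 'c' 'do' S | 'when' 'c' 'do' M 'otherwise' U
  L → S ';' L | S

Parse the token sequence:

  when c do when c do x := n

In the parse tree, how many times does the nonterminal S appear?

3

[S [U when c do [S [U when c do [S [M x := n]]]]]]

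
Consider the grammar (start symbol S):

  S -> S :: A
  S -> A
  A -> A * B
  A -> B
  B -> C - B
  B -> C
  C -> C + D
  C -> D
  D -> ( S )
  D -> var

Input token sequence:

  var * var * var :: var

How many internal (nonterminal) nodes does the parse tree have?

18

[S [S [A [A [A [B [C [D var]]]] * [B [C [D var]]]] * [B [C [D var]]]]] :: [A [B [C [D var]]]]]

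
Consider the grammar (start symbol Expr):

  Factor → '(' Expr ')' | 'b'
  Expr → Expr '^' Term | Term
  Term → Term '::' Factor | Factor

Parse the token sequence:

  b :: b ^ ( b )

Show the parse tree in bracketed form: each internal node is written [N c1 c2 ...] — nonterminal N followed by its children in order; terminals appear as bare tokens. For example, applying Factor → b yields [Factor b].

Expr
Expr ^ Term
Term ^ Term
Term :: Factor ^ Term
Factor :: Factor ^ Term
b :: Factor ^ Term
b :: b ^ Term
b :: b ^ Factor
b :: b ^ ( Expr )
b :: b ^ ( Term )
b :: b ^ ( Factor )
b :: b ^ ( b )

[Expr [Expr [Term [Term [Factor b]] :: [Factor b]]] ^ [Term [Factor ( [Expr [Term [Factor b]]] )]]]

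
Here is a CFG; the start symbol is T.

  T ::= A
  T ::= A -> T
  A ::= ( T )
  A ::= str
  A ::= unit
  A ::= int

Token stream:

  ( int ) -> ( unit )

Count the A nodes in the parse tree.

4

[T [A ( [T [A int]] )] -> [T [A ( [T [A unit]] )]]]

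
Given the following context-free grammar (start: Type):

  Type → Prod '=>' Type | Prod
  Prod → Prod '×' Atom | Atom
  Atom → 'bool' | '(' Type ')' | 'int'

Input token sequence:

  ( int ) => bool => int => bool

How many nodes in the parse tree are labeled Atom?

5

[Type [Prod [Atom ( [Type [Prod [Atom int]]] )]] => [Type [Prod [Atom bool]] => [Type [Prod [Atom int]] => [Type [Prod [Atom bool]]]]]]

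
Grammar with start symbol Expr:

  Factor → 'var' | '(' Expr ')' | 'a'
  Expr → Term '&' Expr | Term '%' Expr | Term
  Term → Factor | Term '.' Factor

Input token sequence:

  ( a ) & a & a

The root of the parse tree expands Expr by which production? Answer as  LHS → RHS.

Expr → Term '&' Expr

[Expr [Term [Factor ( [Expr [Term [Factor a]]] )]] & [Expr [Term [Factor a]] & [Expr [Term [Factor a]]]]]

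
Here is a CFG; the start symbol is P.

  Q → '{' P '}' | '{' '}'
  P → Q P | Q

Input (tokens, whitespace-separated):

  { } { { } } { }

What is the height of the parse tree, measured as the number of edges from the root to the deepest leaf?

[P [Q { }] [P [Q { [P [Q { }]] }] [P [Q { }]]]]

5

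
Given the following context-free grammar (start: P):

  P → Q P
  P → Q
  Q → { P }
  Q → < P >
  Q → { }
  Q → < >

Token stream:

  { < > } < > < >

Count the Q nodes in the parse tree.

4

[P [Q { [P [Q < >]] }] [P [Q < >] [P [Q < >]]]]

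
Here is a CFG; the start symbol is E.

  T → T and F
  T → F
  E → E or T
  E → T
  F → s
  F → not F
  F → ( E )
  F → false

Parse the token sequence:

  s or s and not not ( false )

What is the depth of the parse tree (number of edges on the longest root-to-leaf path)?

8

[E [E [T [F s]]] or [T [T [F s]] and [F not [F not [F ( [E [T [F false]]] )]]]]]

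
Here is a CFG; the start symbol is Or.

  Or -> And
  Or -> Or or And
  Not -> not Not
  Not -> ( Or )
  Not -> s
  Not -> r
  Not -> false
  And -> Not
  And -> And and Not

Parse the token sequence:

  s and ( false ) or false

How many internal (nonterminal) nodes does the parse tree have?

11

[Or [Or [And [And [Not s]] and [Not ( [Or [And [Not false]]] )]]] or [And [Not false]]]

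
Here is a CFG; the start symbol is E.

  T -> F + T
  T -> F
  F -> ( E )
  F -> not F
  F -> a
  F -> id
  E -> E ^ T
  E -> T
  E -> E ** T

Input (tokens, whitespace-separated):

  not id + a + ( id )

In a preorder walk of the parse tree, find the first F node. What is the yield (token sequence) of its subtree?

[E [T [F not [F id]] + [T [F a] + [T [F ( [E [T [F id]]] )]]]]]

not id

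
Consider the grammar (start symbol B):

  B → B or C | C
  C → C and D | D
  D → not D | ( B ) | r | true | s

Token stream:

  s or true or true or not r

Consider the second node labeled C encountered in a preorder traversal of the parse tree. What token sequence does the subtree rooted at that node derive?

[B [B [B [B [C [D s]]] or [C [D true]]] or [C [D true]]] or [C [D not [D r]]]]

true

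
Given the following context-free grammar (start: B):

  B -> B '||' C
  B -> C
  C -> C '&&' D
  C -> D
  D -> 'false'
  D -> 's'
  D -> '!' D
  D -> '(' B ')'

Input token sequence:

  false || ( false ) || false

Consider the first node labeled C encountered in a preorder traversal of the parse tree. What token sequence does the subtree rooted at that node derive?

false

[B [B [B [C [D false]]] || [C [D ( [B [C [D false]]] )]]] || [C [D false]]]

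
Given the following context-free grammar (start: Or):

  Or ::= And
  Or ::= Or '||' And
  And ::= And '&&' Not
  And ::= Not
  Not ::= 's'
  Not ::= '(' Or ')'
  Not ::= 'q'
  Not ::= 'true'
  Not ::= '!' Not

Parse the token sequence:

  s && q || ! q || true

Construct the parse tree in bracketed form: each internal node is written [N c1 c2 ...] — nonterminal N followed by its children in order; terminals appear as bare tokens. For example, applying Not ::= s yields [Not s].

[Or [Or [Or [And [And [Not s]] && [Not q]]] || [And [Not ! [Not q]]]] || [And [Not true]]]

Or
Or || And
Or || And || And
And || And || And
And && Not || And || And
Not && Not || And || And
s && Not || And || And
s && q || And || And
s && q || Not || And
s && q || ! Not || And
s && q || ! q || And
s && q || ! q || Not
s && q || ! q || true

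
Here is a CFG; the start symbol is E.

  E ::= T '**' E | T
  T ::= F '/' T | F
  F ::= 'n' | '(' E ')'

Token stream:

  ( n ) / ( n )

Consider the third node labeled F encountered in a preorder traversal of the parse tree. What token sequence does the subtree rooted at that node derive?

[E [T [F ( [E [T [F n]]] )] / [T [F ( [E [T [F n]]] )]]]]

( n )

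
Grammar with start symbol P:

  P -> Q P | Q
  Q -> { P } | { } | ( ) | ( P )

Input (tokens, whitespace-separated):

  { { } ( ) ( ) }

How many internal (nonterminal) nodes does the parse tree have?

[P [Q { [P [Q { }] [P [Q ( )] [P [Q ( )]]]] }]]

8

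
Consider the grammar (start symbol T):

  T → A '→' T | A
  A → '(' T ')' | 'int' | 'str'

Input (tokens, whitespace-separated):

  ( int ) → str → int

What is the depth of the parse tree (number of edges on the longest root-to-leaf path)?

[T [A ( [T [A int]] )] → [T [A str] → [T [A int]]]]

4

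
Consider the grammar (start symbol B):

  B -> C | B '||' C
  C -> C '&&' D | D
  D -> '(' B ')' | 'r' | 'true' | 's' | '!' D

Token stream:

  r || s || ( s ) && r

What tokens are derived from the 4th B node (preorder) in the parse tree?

[B [B [B [C [D r]]] || [C [D s]]] || [C [C [D ( [B [C [D s]]] )]] && [D r]]]

s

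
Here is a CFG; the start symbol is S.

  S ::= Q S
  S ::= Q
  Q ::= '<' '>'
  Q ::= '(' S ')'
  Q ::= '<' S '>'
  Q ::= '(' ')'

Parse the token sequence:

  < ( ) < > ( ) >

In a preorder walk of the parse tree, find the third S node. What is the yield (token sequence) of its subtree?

< > ( )

[S [Q < [S [Q ( )] [S [Q < >] [S [Q ( )]]]] >]]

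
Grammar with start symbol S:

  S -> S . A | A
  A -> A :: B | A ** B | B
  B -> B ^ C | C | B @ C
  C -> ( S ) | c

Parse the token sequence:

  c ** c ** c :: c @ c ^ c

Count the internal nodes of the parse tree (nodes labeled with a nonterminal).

17

[S [A [A [A [A [B [C c]]] ** [B [C c]]] ** [B [C c]]] :: [B [B [B [C c]] @ [C c]] ^ [C c]]]]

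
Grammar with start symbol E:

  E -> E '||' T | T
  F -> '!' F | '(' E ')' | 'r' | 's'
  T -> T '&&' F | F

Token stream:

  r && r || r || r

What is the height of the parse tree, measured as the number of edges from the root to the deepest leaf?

[E [E [E [T [T [F r]] && [F r]]] || [T [F r]]] || [T [F r]]]

6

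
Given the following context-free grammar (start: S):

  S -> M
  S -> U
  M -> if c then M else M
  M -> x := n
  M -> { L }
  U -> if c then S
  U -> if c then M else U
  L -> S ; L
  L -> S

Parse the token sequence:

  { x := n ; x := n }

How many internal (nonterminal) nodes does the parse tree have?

8

[S [M { [L [S [M x := n]] ; [L [S [M x := n]]]] }]]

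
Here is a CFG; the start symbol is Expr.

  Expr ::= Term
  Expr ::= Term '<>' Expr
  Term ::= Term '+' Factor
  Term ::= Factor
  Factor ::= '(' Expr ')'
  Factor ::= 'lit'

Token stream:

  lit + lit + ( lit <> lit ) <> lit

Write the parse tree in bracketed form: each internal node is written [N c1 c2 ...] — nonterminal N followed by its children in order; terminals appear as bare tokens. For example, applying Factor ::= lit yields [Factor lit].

Expr
Term <> Expr
Term + Factor <> Expr
Term + Factor + Factor <> Expr
Factor + Factor + Factor <> Expr
lit + Factor + Factor <> Expr
lit + lit + Factor <> Expr
lit + lit + ( Expr ) <> Expr
lit + lit + ( Term <> Expr ) <> Expr
lit + lit + ( Factor <> Expr ) <> Expr
lit + lit + ( lit <> Expr ) <> Expr
lit + lit + ( lit <> Term ) <> Expr
lit + lit + ( lit <> Factor ) <> Expr
lit + lit + ( lit <> lit ) <> Expr
lit + lit + ( lit <> lit ) <> Term
lit + lit + ( lit <> lit ) <> Factor
lit + lit + ( lit <> lit ) <> lit

[Expr [Term [Term [Term [Factor lit]] + [Factor lit]] + [Factor ( [Expr [Term [Factor lit]] <> [Expr [Term [Factor lit]]]] )]] <> [Expr [Term [Factor lit]]]]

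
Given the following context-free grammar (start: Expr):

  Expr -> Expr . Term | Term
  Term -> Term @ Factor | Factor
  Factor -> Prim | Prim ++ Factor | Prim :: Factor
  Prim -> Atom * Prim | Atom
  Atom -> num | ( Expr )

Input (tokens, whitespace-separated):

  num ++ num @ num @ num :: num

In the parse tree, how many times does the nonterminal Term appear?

[Expr [Term [Term [Term [Factor [Prim [Atom num]] ++ [Factor [Prim [Atom num]]]]] @ [Factor [Prim [Atom num]]]] @ [Factor [Prim [Atom num]] :: [Factor [Prim [Atom num]]]]]]

3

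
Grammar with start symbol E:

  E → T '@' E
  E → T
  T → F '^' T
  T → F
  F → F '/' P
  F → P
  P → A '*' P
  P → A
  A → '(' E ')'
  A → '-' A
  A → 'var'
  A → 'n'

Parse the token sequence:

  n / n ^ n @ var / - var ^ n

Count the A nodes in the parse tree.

7

[E [T [F [F [P [A n]]] / [P [A n]]] ^ [T [F [P [A n]]]]] @ [E [T [F [F [P [A var]]] / [P [A - [A var]]]] ^ [T [F [P [A n]]]]]]]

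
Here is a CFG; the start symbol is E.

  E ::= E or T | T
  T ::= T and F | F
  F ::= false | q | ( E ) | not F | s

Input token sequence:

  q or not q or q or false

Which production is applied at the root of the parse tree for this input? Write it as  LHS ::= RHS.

[E [E [E [E [T [F q]]] or [T [F not [F q]]]] or [T [F q]]] or [T [F false]]]

E ::= E or T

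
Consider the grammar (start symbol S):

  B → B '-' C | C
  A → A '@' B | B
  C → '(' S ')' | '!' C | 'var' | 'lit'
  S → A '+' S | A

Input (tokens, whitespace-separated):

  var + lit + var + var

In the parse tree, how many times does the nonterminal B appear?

[S [A [B [C var]]] + [S [A [B [C lit]]] + [S [A [B [C var]]] + [S [A [B [C var]]]]]]]

4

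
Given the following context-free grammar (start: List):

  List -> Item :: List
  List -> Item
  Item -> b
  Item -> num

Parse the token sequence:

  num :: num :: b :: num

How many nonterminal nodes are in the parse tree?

[List [Item num] :: [List [Item num] :: [List [Item b] :: [List [Item num]]]]]

8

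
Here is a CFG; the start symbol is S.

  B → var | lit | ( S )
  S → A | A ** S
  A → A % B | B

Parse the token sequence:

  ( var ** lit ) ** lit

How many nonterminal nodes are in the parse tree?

[S [A [B ( [S [A [B var]] ** [S [A [B lit]]]] )]] ** [S [A [B lit]]]]

12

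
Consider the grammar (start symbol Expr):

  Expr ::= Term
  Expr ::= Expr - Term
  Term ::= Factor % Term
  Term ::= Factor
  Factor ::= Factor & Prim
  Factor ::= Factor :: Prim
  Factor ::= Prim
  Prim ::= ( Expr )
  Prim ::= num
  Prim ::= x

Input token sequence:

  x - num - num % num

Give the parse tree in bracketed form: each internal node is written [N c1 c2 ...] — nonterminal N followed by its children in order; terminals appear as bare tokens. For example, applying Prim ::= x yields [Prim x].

Expr
Expr - Term
Expr - Term - Term
Term - Term - Term
Factor - Term - Term
Prim - Term - Term
x - Term - Term
x - Factor - Term
x - Prim - Term
x - num - Term
x - num - Factor % Term
x - num - Prim % Term
x - num - num % Term
x - num - num % Factor
x - num - num % Prim
x - num - num % num

[Expr [Expr [Expr [Term [Factor [Prim x]]]] - [Term [Factor [Prim num]]]] - [Term [Factor [Prim num]] % [Term [Factor [Prim num]]]]]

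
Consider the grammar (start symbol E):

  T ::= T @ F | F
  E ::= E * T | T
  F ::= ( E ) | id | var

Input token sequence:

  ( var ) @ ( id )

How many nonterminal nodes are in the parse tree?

11

[E [T [T [F ( [E [T [F var]]] )]] @ [F ( [E [T [F id]]] )]]]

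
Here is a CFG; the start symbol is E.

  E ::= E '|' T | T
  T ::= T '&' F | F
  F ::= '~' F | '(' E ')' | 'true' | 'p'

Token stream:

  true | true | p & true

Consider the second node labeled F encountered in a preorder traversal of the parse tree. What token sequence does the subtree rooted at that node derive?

[E [E [E [T [F true]]] | [T [F true]]] | [T [T [F p]] & [F true]]]

true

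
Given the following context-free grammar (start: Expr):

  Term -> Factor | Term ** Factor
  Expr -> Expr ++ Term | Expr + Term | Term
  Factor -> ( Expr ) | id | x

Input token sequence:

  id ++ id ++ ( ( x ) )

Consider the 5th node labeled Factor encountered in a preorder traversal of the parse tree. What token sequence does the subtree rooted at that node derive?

[Expr [Expr [Expr [Term [Factor id]]] ++ [Term [Factor id]]] ++ [Term [Factor ( [Expr [Term [Factor ( [Expr [Term [Factor x]]] )]]] )]]]

x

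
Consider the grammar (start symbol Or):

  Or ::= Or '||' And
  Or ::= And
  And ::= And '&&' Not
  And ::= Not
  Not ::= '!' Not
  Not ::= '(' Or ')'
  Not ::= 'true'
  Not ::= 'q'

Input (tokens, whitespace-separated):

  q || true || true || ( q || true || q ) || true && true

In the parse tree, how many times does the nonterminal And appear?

[Or [Or [Or [Or [Or [And [Not q]]] || [And [Not true]]] || [And [Not true]]] || [And [Not ( [Or [Or [Or [And [Not q]]] || [And [Not true]]] || [And [Not q]]] )]]] || [And [And [Not true]] && [Not true]]]

9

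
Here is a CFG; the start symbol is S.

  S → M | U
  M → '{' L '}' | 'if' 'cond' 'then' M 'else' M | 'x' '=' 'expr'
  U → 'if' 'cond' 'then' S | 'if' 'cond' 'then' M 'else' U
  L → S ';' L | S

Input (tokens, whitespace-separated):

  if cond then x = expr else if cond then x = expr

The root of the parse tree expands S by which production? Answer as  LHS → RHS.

[S [U if cond then [M x = expr] else [U if cond then [S [M x = expr]]]]]

S → U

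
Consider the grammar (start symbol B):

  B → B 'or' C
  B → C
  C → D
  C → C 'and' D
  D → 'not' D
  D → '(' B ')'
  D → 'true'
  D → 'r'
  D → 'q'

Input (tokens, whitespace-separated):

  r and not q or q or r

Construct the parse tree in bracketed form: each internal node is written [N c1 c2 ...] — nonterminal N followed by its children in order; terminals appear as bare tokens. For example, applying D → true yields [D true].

[B [B [B [C [C [D r]] and [D not [D q]]]] or [C [D q]]] or [C [D r]]]

B
B or C
B or C or C
C or C or C
C and D or C or C
D and D or C or C
r and D or C or C
r and not D or C or C
r and not q or C or C
r and not q or D or C
r and not q or q or C
r and not q or q or D
r and not q or q or r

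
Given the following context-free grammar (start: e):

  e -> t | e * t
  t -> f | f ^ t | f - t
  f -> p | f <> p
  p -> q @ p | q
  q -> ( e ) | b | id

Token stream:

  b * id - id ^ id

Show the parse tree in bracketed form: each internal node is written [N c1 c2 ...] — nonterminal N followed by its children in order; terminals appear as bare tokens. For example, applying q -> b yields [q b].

e
e * t
t * t
f * t
p * t
q * t
b * t
b * f - t
b * p - t
b * q - t
b * id - t
b * id - f ^ t
b * id - p ^ t
b * id - q ^ t
b * id - id ^ t
b * id - id ^ f
b * id - id ^ p
b * id - id ^ q
b * id - id ^ id

[e [e [t [f [p [q b]]]]] * [t [f [p [q id]]] - [t [f [p [q id]]] ^ [t [f [p [q id]]]]]]]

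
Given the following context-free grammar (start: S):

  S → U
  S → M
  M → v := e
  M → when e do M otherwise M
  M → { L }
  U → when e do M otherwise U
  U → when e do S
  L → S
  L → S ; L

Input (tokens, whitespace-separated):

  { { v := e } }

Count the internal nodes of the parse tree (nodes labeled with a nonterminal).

[S [M { [L [S [M { [L [S [M v := e]]] }]]] }]]

8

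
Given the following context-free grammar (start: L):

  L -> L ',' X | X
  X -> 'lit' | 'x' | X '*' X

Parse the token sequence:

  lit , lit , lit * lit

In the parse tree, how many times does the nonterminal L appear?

3

[L [L [L [X lit]] , [X lit]] , [X [X lit] * [X lit]]]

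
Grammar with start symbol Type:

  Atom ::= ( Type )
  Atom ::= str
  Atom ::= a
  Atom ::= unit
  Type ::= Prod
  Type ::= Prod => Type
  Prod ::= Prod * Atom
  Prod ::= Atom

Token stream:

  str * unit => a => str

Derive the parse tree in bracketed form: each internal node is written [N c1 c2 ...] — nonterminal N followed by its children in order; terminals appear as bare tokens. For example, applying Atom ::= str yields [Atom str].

Type
Prod => Type
Prod * Atom => Type
Atom * Atom => Type
str * Atom => Type
str * unit => Type
str * unit => Prod => Type
str * unit => Atom => Type
str * unit => a => Type
str * unit => a => Prod
str * unit => a => Atom
str * unit => a => str

[Type [Prod [Prod [Atom str]] * [Atom unit]] => [Type [Prod [Atom a]] => [Type [Prod [Atom str]]]]]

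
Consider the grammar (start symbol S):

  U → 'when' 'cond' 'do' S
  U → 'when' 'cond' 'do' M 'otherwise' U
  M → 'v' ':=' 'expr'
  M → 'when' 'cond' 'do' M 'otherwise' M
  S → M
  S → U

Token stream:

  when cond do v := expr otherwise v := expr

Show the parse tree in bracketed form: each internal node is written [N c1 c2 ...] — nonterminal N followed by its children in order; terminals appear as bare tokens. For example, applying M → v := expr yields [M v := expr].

[S [M when cond do [M v := expr] otherwise [M v := expr]]]

S
M
when cond do M otherwise M
when cond do v := expr otherwise M
when cond do v := expr otherwise v := expr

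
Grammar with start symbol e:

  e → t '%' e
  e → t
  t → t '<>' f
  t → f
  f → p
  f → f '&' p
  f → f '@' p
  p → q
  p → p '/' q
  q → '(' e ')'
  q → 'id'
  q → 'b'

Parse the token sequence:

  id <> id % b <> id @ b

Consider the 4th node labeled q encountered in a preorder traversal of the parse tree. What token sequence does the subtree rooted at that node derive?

[e [t [t [f [p [q id]]]] <> [f [p [q id]]]] % [e [t [t [f [p [q b]]]] <> [f [f [p [q id]]] @ [p [q b]]]]]]

id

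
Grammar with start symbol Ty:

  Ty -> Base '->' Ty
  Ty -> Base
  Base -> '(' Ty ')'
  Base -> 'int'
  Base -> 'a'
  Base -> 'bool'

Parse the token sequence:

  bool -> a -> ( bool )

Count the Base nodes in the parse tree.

4

[Ty [Base bool] -> [Ty [Base a] -> [Ty [Base ( [Ty [Base bool]] )]]]]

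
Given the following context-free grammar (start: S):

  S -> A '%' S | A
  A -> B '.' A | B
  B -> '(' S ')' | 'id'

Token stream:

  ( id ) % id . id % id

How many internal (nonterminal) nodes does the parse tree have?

14

[S [A [B ( [S [A [B id]]] )]] % [S [A [B id] . [A [B id]]] % [S [A [B id]]]]]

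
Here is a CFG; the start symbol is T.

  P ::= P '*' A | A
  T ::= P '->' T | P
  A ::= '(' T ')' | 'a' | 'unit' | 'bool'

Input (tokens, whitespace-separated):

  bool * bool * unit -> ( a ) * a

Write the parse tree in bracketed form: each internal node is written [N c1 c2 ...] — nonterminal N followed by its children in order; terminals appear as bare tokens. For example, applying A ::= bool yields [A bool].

T
P -> T
P * A -> T
P * A * A -> T
A * A * A -> T
bool * A * A -> T
bool * bool * A -> T
bool * bool * unit -> T
bool * bool * unit -> P
bool * bool * unit -> P * A
bool * bool * unit -> A * A
bool * bool * unit -> ( T ) * A
bool * bool * unit -> ( P ) * A
bool * bool * unit -> ( A ) * A
bool * bool * unit -> ( a ) * A
bool * bool * unit -> ( a ) * a

[T [P [P [P [A bool]] * [A bool]] * [A unit]] -> [T [P [P [A ( [T [P [A a]]] )]] * [A a]]]]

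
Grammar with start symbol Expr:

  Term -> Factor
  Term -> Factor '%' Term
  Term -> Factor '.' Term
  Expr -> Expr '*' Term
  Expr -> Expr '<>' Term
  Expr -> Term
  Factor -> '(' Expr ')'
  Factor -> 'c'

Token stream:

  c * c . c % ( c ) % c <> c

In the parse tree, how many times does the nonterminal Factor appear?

7

[Expr [Expr [Expr [Term [Factor c]]] * [Term [Factor c] . [Term [Factor c] % [Term [Factor ( [Expr [Term [Factor c]]] )] % [Term [Factor c]]]]]] <> [Term [Factor c]]]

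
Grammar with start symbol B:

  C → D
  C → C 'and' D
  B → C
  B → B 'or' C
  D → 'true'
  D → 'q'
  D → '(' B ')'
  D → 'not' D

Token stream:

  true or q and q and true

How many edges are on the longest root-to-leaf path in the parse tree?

[B [B [C [D true]]] or [C [C [C [D q]] and [D q]] and [D true]]]

5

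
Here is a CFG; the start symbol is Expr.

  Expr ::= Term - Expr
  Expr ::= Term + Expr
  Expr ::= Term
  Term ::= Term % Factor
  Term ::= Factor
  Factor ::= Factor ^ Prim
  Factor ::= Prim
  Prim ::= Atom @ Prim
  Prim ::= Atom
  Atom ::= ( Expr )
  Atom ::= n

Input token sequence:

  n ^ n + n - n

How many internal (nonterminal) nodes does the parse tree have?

18

[Expr [Term [Factor [Factor [Prim [Atom n]]] ^ [Prim [Atom n]]]] + [Expr [Term [Factor [Prim [Atom n]]]] - [Expr [Term [Factor [Prim [Atom n]]]]]]]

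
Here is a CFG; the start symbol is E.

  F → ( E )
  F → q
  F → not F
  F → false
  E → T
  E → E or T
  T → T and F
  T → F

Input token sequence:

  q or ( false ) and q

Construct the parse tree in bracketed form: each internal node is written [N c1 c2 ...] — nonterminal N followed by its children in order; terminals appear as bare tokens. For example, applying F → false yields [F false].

E
E or T
T or T
F or T
q or T
q or T and F
q or F and F
q or ( E ) and F
q or ( T ) and F
q or ( F ) and F
q or ( false ) and F
q or ( false ) and q

[E [E [T [F q]]] or [T [T [F ( [E [T [F false]]] )]] and [F q]]]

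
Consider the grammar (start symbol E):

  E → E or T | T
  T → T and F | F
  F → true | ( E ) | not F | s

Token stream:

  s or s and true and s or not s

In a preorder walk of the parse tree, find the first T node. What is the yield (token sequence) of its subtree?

s

[E [E [E [T [F s]]] or [T [T [T [F s]] and [F true]] and [F s]]] or [T [F not [F s]]]]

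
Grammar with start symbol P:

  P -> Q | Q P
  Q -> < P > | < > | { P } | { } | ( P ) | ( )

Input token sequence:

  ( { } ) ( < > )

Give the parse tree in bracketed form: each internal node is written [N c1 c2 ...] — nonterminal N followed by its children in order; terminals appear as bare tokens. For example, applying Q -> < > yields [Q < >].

[P [Q ( [P [Q { }]] )] [P [Q ( [P [Q < >]] )]]]

P
Q P
( P ) P
( Q ) P
( { } ) P
( { } ) Q
( { } ) ( P )
( { } ) ( Q )
( { } ) ( < > )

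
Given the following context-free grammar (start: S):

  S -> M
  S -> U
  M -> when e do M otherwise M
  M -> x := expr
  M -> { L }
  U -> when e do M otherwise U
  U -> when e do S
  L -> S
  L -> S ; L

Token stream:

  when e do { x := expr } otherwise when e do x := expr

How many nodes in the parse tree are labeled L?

1

[S [U when e do [M { [L [S [M x := expr]]] }] otherwise [U when e do [S [M x := expr]]]]]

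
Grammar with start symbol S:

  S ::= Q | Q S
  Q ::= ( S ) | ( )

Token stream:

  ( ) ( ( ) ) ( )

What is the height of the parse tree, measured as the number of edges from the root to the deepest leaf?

5

[S [Q ( )] [S [Q ( [S [Q ( )]] )] [S [Q ( )]]]]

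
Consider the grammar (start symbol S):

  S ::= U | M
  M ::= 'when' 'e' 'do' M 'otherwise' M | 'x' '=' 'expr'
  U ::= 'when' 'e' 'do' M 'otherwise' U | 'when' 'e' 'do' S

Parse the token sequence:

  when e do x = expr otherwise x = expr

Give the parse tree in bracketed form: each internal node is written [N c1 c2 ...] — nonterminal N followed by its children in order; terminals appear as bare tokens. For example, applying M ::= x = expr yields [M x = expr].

[S [M when e do [M x = expr] otherwise [M x = expr]]]

S
M
when e do M otherwise M
when e do x = expr otherwise M
when e do x = expr otherwise x = expr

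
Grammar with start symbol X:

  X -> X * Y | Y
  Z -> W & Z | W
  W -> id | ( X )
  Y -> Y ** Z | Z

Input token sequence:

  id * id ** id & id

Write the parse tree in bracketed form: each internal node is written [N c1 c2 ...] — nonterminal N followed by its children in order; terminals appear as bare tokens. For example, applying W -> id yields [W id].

[X [X [Y [Z [W id]]]] * [Y [Y [Z [W id]]] ** [Z [W id] & [Z [W id]]]]]

X
X * Y
Y * Y
Z * Y
W * Y
id * Y
id * Y ** Z
id * Z ** Z
id * W ** Z
id * id ** Z
id * id ** W & Z
id * id ** id & Z
id * id ** id & W
id * id ** id & id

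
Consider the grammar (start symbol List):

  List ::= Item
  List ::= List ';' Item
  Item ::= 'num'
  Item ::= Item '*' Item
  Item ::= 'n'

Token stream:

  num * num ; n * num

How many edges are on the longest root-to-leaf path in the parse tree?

4

[List [List [Item [Item num] * [Item num]]] ; [Item [Item n] * [Item num]]]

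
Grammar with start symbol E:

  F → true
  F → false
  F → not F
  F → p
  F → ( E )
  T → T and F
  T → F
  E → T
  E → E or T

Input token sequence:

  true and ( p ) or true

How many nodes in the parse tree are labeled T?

4

[E [E [T [T [F true]] and [F ( [E [T [F p]]] )]]] or [T [F true]]]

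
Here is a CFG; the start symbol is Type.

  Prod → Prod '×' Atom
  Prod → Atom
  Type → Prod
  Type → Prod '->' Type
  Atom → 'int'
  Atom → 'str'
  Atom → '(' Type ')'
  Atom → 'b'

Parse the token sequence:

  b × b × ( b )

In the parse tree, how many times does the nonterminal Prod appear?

[Type [Prod [Prod [Prod [Atom b]] × [Atom b]] × [Atom ( [Type [Prod [Atom b]]] )]]]

4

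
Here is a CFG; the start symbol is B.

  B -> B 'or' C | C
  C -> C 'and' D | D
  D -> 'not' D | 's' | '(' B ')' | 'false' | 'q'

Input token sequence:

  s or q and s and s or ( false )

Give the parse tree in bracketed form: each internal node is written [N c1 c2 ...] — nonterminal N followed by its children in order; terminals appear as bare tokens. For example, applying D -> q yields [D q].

[B [B [B [C [D s]]] or [C [C [C [D q]] and [D s]] and [D s]]] or [C [D ( [B [C [D false]]] )]]]

B
B or C
B or C or C
C or C or C
D or C or C
s or C or C
s or C and D or C
s or C and D and D or C
s or D and D and D or C
s or q and D and D or C
s or q and s and D or C
s or q and s and s or C
s or q and s and s or D
s or q and s and s or ( B )
s or q and s and s or ( C )
s or q and s and s or ( D )
s or q and s and s or ( false )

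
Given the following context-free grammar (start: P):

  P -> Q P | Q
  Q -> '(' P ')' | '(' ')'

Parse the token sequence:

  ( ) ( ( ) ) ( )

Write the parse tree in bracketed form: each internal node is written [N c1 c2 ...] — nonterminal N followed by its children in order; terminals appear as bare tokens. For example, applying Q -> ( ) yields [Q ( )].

[P [Q ( )] [P [Q ( [P [Q ( )]] )] [P [Q ( )]]]]

P
Q P
( ) P
( ) Q P
( ) ( P ) P
( ) ( Q ) P
( ) ( ( ) ) P
( ) ( ( ) ) Q
( ) ( ( ) ) ( )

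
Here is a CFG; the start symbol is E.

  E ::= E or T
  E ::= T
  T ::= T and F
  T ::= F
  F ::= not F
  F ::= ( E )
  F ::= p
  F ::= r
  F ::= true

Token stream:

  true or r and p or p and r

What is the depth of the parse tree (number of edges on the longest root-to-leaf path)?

5

[E [E [E [T [F true]]] or [T [T [F r]] and [F p]]] or [T [T [F p]] and [F r]]]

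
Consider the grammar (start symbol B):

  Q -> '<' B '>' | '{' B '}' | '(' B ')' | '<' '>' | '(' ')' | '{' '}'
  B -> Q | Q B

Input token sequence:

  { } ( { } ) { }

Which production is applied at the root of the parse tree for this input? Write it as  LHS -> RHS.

[B [Q { }] [B [Q ( [B [Q { }]] )] [B [Q { }]]]]

B -> Q B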